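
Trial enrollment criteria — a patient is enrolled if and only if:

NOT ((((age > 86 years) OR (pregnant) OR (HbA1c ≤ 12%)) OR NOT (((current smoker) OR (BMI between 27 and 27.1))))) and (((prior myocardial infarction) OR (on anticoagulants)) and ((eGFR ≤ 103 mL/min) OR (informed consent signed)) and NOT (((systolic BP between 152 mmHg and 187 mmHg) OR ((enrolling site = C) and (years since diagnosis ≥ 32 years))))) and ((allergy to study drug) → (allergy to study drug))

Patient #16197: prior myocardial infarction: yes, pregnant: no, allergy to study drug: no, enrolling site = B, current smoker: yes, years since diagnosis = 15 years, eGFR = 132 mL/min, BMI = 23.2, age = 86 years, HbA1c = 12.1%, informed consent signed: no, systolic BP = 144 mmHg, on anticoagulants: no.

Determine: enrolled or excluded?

Atomic conditions:
  age > 86 years: 86 > 86 is false
  pregnant: no → false
  HbA1c ≤ 12%: 12.1 ≤ 12 is false
  current smoker: yes → true
  BMI between 27 and 27.1: 23.2 in [27, 27.1] is false
  prior myocardial infarction: yes → true
  on anticoagulants: no → false
  eGFR ≤ 103 mL/min: 132 ≤ 103 is false
  informed consent signed: no → false
  systolic BP between 152 mmHg and 187 mmHg: 144 in [152, 187] is false
  enrolling site = C: B == C is false
  years since diagnosis ≥ 32 years: 15 ≥ 32 is false
  allergy to study drug: no → false
Combine:
[1.1.1] false OR false OR false = false
[1.1.2.1] true OR false = true
[1.1.2] NOT true = false
[1.1] false OR false = false
[1] NOT false = true
[2.1] true OR false = true
[2.2] false OR false = false
[2.3.1.2] false AND false = false
[2.3.1] false OR false = false
[2.3] NOT false = true
[2] true AND false AND true = false
[3] false → false (antecedent false ⇒ implication holds) = true
[root] true AND false AND true = false
Overall: false → excluded

Excluded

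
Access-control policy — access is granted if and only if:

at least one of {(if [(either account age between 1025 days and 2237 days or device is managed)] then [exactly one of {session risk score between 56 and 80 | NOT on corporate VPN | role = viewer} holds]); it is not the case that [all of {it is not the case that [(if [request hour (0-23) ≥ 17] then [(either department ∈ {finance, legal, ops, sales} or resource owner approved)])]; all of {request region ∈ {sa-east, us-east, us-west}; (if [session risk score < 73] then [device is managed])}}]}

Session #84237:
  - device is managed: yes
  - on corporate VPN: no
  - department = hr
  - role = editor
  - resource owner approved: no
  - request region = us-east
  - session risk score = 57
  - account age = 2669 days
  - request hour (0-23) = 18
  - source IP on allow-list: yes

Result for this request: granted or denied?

Denied

Atomic conditions:
  account age between 1025 days and 2237 days: 2669 in [1025, 2237] is false
  device is managed: yes → true
  session risk score between 56 and 80: 57 in [56, 80] is true
  NOT on corporate VPN: no → true
  role = viewer: editor == viewer is false
  request hour (0-23) ≥ 17: 18 ≥ 17 is true
  department ∈ {finance, legal, ops, sales}: hr is not in the set → false
  resource owner approved: no → false
  request region ∈ {sa-east, us-east, us-west}: us-east is in the set → true
  session risk score < 73: 57 < 73 is true
Combine:
[1.1] false OR true = true
[1.2] exactly-one(true, true, false) = false
[1] true → false = false
[2.1.1.1.2] false OR false = false
[2.1.1.1] true → false = false
[2.1.1] NOT false = true
[2.1.2.2] true → true = true
[2.1.2] true AND true = true
[2.1] true AND true = true
[2] NOT true = false
[root] false OR false = false
Overall: false → denied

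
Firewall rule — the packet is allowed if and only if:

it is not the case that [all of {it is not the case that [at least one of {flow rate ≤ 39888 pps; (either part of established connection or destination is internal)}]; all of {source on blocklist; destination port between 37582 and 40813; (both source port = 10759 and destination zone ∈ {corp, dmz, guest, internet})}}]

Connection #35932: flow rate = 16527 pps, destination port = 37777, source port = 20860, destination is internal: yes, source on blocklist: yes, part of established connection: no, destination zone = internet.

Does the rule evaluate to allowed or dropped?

Allowed

Atomic conditions:
  flow rate ≤ 39888 pps: 16527 ≤ 39888 is true
  part of established connection: no → false
  destination is internal: yes → true
  source on blocklist: yes → true
  destination port between 37582 and 40813: 37777 in [37582, 40813] is true
  source port = 10759: 20860 == 10759 is false
  destination zone ∈ {corp, dmz, guest, internet}: internet is in the set → true
Combine:
[1.1.1.2] false OR true = true
[1.1.1] true OR true = true
[1.1] NOT true = false
[1.2.3] false AND true = false
[1.2] true AND true AND false = false
[1] false AND false = false
[root] NOT false = true
Overall: true → allowed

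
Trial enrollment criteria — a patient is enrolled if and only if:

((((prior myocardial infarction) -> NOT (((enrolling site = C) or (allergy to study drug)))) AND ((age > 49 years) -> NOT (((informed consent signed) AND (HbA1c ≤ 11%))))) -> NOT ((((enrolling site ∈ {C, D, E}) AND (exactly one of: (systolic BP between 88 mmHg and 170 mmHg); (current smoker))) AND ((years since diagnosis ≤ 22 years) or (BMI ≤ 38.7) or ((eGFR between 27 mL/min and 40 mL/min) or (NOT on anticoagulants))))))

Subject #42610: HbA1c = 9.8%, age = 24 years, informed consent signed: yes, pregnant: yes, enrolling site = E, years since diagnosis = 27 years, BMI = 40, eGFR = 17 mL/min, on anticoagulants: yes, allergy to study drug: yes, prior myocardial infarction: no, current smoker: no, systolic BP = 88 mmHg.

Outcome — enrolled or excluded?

Atomic conditions:
  prior myocardial infarction: no → false
  enrolling site = C: E == C is false
  allergy to study drug: yes → true
  age > 49 years: 24 > 49 is false
  informed consent signed: yes → true
  HbA1c ≤ 11%: 9.8 ≤ 11 is true
  enrolling site ∈ {C, D, E}: E is in the set → true
  systolic BP between 88 mmHg and 170 mmHg: 88 in [88, 170] is true
  current smoker: no → false
  years since diagnosis ≤ 22 years: 27 ≤ 22 is false
  BMI ≤ 38.7: 40 ≤ 38.7 is false
  eGFR between 27 mL/min and 40 mL/min: 17 in [27, 40] is false
  NOT on anticoagulants: yes → false
Combine:
[1.1.2.1] false OR true = true
[1.1.2] NOT true = false
[1.1] false → false (antecedent false ⇒ implication holds) = true
[1.2.2.1] true AND true = true
[1.2.2] NOT true = false
[1.2] false → false (antecedent false ⇒ implication holds) = true
[1] true AND true = true
[2.1.1.2] exactly-one(true, false) = true
[2.1.1] true AND true = true
[2.1.2.3] false OR false = false
[2.1.2] false OR false OR false = false
[2.1] true AND false = false
[2] NOT false = true
[root] true → true = true
Overall: true → enrolled

Enrolled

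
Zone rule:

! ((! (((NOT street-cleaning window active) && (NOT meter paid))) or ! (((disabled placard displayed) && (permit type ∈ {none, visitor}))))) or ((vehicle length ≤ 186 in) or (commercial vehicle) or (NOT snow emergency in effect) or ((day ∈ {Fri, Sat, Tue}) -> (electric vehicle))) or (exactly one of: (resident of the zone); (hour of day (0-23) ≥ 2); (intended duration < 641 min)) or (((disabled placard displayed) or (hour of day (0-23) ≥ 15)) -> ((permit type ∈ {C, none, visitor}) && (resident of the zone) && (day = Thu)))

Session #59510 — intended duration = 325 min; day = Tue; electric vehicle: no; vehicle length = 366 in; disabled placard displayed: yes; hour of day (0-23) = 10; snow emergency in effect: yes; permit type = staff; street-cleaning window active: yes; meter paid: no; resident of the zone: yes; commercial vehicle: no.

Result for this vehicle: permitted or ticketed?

Atomic conditions:
  NOT street-cleaning window active: yes → false
  NOT meter paid: no → true
  disabled placard displayed: yes → true
  permit type ∈ {none, visitor}: staff is not in the set → false
  vehicle length ≤ 186 in: 366 ≤ 186 is false
  commercial vehicle: no → false
  NOT snow emergency in effect: yes → false
  day ∈ {Fri, Sat, Tue}: Tue is in the set → true
  electric vehicle: no → false
  resident of the zone: yes → true
  hour of day (0-23) ≥ 2: 10 ≥ 2 is true
  intended duration < 641 min: 325 < 641 is true
  hour of day (0-23) ≥ 15: 10 ≥ 15 is false
  permit type ∈ {C, none, visitor}: staff is not in the set → false
  day = Thu: Tue == Thu is false
Combine:
[1.1.1.1] false AND true = false
[1.1.1] NOT false = true
[1.1.2.1] true AND false = false
[1.1.2] NOT false = true
[1.1] true OR true = true
[1] NOT true = false
[2.4] true → false = false
[2] false OR false OR false OR false = false
[3] exactly-one(true, true, true) = false
[4.1] true OR false = true
[4.2] false AND true AND false = false
[4] true → false = false
[root] false OR false OR false OR false = false
Overall: false → ticketed

Ticketed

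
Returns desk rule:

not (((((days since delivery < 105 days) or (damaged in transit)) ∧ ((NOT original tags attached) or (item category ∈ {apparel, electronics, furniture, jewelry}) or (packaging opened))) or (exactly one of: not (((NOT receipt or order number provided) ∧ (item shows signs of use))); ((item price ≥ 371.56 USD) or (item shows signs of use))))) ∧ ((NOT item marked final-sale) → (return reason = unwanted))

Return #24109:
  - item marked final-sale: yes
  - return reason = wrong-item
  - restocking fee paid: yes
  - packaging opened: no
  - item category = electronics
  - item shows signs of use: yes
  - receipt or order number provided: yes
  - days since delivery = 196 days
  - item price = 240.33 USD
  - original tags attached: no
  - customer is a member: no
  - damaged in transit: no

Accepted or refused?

Atomic conditions:
  days since delivery < 105 days: 196 < 105 is false
  damaged in transit: no → false
  NOT original tags attached: no → true
  item category ∈ {apparel, electronics, furniture, jewelry}: electronics is in the set → true
  packaging opened: no → false
  NOT receipt or order number provided: yes → false
  item shows signs of use: yes → true
  item price ≥ 371.56 USD: 240.33 ≥ 371.56 is false
  NOT item marked final-sale: yes → false
  return reason = unwanted: wrong-item == unwanted is false
Combine:
[1.1.1.1] false OR false = false
[1.1.1.2] true OR true OR false = true
[1.1.1] false AND true = false
[1.1.2.1.1] false AND true = false
[1.1.2.1] NOT false = true
[1.1.2.2] false OR true = true
[1.1.2] exactly-one(true, true) = false
[1.1] false OR false = false
[1] NOT false = true
[2] false → false (antecedent false ⇒ implication holds) = true
[root] true AND true = true
Overall: true → accepted

Accepted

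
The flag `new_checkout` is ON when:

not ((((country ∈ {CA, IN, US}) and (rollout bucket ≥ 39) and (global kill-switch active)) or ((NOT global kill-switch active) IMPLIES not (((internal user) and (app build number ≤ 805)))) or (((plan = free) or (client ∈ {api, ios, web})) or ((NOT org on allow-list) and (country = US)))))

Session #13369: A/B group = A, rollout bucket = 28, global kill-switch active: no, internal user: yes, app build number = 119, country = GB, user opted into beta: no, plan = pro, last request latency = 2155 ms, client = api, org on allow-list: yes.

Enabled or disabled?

Disabled

Atomic conditions:
  country ∈ {CA, IN, US}: GB is not in the set → false
  rollout bucket ≥ 39: 28 ≥ 39 is false
  global kill-switch active: no → false
  NOT global kill-switch active: no → true
  internal user: yes → true
  app build number ≤ 805: 119 ≤ 805 is true
  plan = free: pro == free is false
  client ∈ {api, ios, web}: api is in the set → true
  NOT org on allow-list: yes → false
  country = US: GB == US is false
Combine:
[1.1] false AND false AND false = false
[1.2.2.1] true AND true = true
[1.2.2] NOT true = false
[1.2] true → false = false
[1.3.1] false OR true = true
[1.3.2] false AND false = false
[1.3] true OR false = true
[1] false OR false OR true = true
[root] NOT true = false
Overall: false → disabled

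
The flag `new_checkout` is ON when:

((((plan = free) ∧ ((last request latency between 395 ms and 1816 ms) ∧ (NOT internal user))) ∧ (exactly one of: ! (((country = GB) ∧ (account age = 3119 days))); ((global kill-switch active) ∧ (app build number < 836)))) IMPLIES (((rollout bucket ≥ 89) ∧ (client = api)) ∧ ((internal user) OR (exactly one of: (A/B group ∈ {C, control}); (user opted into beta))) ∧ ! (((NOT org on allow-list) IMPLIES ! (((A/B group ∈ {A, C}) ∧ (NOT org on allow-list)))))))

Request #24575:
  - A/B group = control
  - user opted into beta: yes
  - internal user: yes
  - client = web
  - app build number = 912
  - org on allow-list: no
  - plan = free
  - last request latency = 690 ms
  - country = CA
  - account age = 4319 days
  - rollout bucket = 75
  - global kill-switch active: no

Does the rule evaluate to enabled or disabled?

Atomic conditions:
  plan = free: free == free is true
  last request latency between 395 ms and 1816 ms: 690 in [395, 1816] is true
  NOT internal user: yes → false
  country = GB: CA == GB is false
  account age = 3119 days: 4319 == 3119 is false
  global kill-switch active: no → false
  app build number < 836: 912 < 836 is false
  rollout bucket ≥ 89: 75 ≥ 89 is false
  client = api: web == api is false
  internal user: yes → true
  A/B group ∈ {C, control}: control is in the set → true
  user opted into beta: yes → true
  NOT org on allow-list: no → true
  A/B group ∈ {A, C}: control is not in the set → false
Combine:
[1.1.2] true AND false = false
[1.1] true AND false = false
[1.2.1.1] false AND false = false
[1.2.1] NOT false = true
[1.2.2] false AND false = false
[1.2] exactly-one(true, false) = true
[1] false AND true = false
[2.1] false AND false = false
[2.2.2] exactly-one(true, true) = false
[2.2] true OR false = true
[2.3.1.2.1] false AND true = false
[2.3.1.2] NOT false = true
[2.3.1] true → true = true
[2.3] NOT true = false
[2] false AND true AND false = false
[root] false → false (antecedent false ⇒ implication holds) = true
Overall: true → enabled

Enabled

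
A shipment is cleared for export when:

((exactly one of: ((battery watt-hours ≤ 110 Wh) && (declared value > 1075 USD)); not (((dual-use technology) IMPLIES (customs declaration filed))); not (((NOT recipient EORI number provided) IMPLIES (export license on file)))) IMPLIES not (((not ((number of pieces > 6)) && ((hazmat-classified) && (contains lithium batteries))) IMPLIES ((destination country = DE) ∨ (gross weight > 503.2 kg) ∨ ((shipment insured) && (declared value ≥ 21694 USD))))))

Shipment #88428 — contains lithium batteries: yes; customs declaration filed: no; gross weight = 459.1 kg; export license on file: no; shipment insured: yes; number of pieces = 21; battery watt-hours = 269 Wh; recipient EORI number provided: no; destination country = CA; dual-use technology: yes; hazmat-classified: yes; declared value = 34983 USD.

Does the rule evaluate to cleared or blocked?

Atomic conditions:
  battery watt-hours ≤ 110 Wh: 269 ≤ 110 is false
  declared value > 1075 USD: 34983 > 1075 is true
  dual-use technology: yes → true
  customs declaration filed: no → false
  NOT recipient EORI number provided: no → true
  export license on file: no → false
  number of pieces > 6: 21 > 6 is true
  hazmat-classified: yes → true
  contains lithium batteries: yes → true
  destination country = DE: CA == DE is false
  gross weight > 503.2 kg: 459.1 > 503.2 is false
  shipment insured: yes → true
  declared value ≥ 21694 USD: 34983 ≥ 21694 is true
Combine:
[1.1] false AND true = false
[1.2.1] true → false = false
[1.2] NOT false = true
[1.3.1] true → false = false
[1.3] NOT false = true
[1] exactly-one(false, true, true) = false
[2.1.1.1] NOT true = false
[2.1.1.2] true AND true = true
[2.1.1] false AND true = false
[2.1.2.3] true AND true = true
[2.1.2] false OR false OR true = true
[2.1] false → true (antecedent false ⇒ implication holds) = true
[2] NOT true = false
[root] false → false (antecedent false ⇒ implication holds) = true
Overall: true → cleared

Cleared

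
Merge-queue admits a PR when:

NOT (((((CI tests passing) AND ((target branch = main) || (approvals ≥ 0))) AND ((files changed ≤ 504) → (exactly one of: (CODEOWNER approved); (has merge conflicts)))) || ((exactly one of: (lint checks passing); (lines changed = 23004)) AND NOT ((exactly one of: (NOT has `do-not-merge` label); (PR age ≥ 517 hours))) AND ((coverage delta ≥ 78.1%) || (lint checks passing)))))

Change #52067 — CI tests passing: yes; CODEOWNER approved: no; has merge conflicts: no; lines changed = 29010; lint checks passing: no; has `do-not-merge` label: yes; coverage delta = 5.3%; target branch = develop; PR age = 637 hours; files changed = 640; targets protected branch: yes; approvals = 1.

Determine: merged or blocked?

Blocked

Atomic conditions:
  CI tests passing: yes → true
  target branch = main: develop == main is false
  approvals ≥ 0: 1 ≥ 0 is true
  files changed ≤ 504: 640 ≤ 504 is false
  CODEOWNER approved: no → false
  has merge conflicts: no → false
  lint checks passing: no → false
  lines changed = 23004: 29010 == 23004 is false
  NOT has `do-not-merge` label: yes → false
  PR age ≥ 517 hours: 637 ≥ 517 is true
  coverage delta ≥ 78.1%: 5.3 ≥ 78.1 is false
Combine:
[1.1.1.2] false OR true = true
[1.1.1] true AND true = true
[1.1.2.2] exactly-one(false, false) = false
[1.1.2] false → false (antecedent false ⇒ implication holds) = true
[1.1] true AND true = true
[1.2.1] exactly-one(false, false) = false
[1.2.2.1] exactly-one(false, true) = true
[1.2.2] NOT true = false
[1.2.3] false OR false = false
[1.2] false AND false AND false = false
[1] true OR false = true
[root] NOT true = false
Overall: false → blocked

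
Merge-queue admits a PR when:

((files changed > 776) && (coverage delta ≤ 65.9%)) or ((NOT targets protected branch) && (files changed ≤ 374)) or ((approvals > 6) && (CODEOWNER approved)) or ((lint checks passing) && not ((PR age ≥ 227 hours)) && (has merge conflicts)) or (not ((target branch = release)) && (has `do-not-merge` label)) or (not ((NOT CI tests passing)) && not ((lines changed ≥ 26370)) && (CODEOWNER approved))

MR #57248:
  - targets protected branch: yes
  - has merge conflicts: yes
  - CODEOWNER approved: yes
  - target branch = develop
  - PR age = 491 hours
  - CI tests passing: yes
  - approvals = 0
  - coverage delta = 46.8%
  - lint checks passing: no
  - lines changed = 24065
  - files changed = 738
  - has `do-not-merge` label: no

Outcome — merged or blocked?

Merged

Atomic conditions:
  files changed > 776: 738 > 776 is false
  coverage delta ≤ 65.9%: 46.8 ≤ 65.9 is true
  NOT targets protected branch: yes → false
  files changed ≤ 374: 738 ≤ 374 is false
  approvals > 6: 0 > 6 is false
  CODEOWNER approved: yes → true
  lint checks passing: no → false
  PR age ≥ 227 hours: 491 ≥ 227 is true
  has merge conflicts: yes → true
  target branch = release: develop == release is false
  has `do-not-merge` label: no → false
  NOT CI tests passing: yes → false
  lines changed ≥ 26370: 24065 ≥ 26370 is false
Combine:
[1] false AND true = false
[2] false AND false = false
[3] false AND true = false
[4.2] NOT true = false
[4] false AND false AND true = false
[5.1] NOT false = true
[5] true AND false = false
[6.1] NOT false = true
[6.2] NOT false = true
[6] true AND true AND true = true
[root] false OR false OR false OR false OR false OR true = true
Overall: true → merged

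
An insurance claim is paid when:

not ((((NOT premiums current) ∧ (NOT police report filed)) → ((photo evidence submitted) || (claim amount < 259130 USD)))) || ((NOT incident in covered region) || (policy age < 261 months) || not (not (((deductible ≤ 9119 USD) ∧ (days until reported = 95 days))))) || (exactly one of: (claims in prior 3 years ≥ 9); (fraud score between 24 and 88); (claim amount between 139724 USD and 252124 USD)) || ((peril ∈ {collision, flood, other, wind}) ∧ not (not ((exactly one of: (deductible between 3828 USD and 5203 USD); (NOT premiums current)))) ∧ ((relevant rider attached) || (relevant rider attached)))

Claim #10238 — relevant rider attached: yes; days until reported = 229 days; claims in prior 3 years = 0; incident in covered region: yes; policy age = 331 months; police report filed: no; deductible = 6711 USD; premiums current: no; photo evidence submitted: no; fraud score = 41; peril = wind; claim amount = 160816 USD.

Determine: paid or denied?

Atomic conditions:
  NOT premiums current: no → true
  NOT police report filed: no → true
  photo evidence submitted: no → false
  claim amount < 259130 USD: 160816 < 259130 is true
  NOT incident in covered region: yes → false
  policy age < 261 months: 331 < 261 is false
  deductible ≤ 9119 USD: 6711 ≤ 9119 is true
  days until reported = 95 days: 229 == 95 is false
  claims in prior 3 years ≥ 9: 0 ≥ 9 is false
  fraud score between 24 and 88: 41 in [24, 88] is true
  claim amount between 139724 USD and 252124 USD: 160816 in [139724, 252124] is true
  peril ∈ {collision, flood, other, wind}: wind is in the set → true
  deductible between 3828 USD and 5203 USD: 6711 in [3828, 5203] is false
  relevant rider attached: yes → true
Combine:
[1.1.1] true AND true = true
[1.1.2] false OR true = true
[1.1] true → true = true
[1] NOT true = false
[2.3.1.1] true AND false = false
[2.3.1] NOT false = true
[2.3] NOT true = false
[2] false OR false OR false = false
[3] exactly-one(false, true, true) = false
[4.2.1.1] exactly-one(false, true) = true
[4.2.1] NOT true = false
[4.2] NOT false = true
[4.3] true OR true = true
[4] true AND true AND true = true
[root] false OR false OR false OR true = true
Overall: true → paid

Paid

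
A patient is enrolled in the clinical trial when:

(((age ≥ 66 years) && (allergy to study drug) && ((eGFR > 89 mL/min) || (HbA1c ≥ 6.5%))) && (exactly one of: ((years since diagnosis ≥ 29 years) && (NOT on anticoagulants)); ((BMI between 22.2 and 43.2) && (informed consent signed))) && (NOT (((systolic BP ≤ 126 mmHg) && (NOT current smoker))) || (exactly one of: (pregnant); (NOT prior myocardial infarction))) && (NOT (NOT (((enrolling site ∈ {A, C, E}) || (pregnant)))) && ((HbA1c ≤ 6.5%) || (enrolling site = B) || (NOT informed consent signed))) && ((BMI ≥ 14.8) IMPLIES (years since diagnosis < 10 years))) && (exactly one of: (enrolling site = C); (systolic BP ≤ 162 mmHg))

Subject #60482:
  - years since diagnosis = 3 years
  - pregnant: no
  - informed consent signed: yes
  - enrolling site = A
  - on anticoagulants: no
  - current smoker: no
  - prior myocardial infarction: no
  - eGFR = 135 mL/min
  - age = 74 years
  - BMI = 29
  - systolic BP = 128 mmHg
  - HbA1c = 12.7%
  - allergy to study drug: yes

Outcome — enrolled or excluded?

Excluded

Atomic conditions:
  age ≥ 66 years: 74 ≥ 66 is true
  allergy to study drug: yes → true
  eGFR > 89 mL/min: 135 > 89 is true
  HbA1c ≥ 6.5%: 12.7 ≥ 6.5 is true
  years since diagnosis ≥ 29 years: 3 ≥ 29 is false
  NOT on anticoagulants: no → true
  BMI between 22.2 and 43.2: 29 in [22.2, 43.2] is true
  informed consent signed: yes → true
  systolic BP ≤ 126 mmHg: 128 ≤ 126 is false
  NOT current smoker: no → true
  pregnant: no → false
  NOT prior myocardial infarction: no → true
  enrolling site ∈ {A, C, E}: A is in the set → true
  HbA1c ≤ 6.5%: 12.7 ≤ 6.5 is false
  enrolling site = B: A == B is false
  NOT informed consent signed: yes → false
  BMI ≥ 14.8: 29 ≥ 14.8 is true
  years since diagnosis < 10 years: 3 < 10 is true
  enrolling site = C: A == C is false
  systolic BP ≤ 162 mmHg: 128 ≤ 162 is true
Combine:
[1.1.3] true OR true = true
[1.1] true AND true AND true = true
[1.2.1] false AND true = false
[1.2.2] true AND true = true
[1.2] exactly-one(false, true) = true
[1.3.1.1] false AND true = false
[1.3.1] NOT false = true
[1.3.2] exactly-one(false, true) = true
[1.3] true OR true = true
[1.4.1.1.1] true OR false = true
[1.4.1.1] NOT true = false
[1.4.1] NOT false = true
[1.4.2] false OR false OR false = false
[1.4] true AND false = false
[1.5] true → true = true
[1] true AND true AND true AND false AND true = false
[2] exactly-one(false, true) = true
[root] false AND true = false
Overall: false → excluded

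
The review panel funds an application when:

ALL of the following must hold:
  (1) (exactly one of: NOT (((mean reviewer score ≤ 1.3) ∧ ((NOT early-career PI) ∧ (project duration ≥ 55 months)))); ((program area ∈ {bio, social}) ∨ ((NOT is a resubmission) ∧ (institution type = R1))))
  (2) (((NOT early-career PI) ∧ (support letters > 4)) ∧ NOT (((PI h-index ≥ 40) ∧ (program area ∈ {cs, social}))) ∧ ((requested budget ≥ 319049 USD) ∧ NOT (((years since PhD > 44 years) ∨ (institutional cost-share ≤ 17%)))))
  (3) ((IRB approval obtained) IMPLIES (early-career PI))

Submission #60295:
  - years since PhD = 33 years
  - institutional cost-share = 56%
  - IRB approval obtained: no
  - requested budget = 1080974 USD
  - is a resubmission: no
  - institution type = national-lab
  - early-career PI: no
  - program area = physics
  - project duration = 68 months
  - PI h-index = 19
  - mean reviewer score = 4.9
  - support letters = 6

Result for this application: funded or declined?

Funded

Atomic conditions:
  mean reviewer score ≤ 1.3: 4.9 ≤ 1.3 is false
  NOT early-career PI: no → true
  project duration ≥ 55 months: 68 ≥ 55 is true
  program area ∈ {bio, social}: physics is not in the set → false
  NOT is a resubmission: no → true
  institution type = R1: national-lab == R1 is false
  support letters > 4: 6 > 4 is true
  PI h-index ≥ 40: 19 ≥ 40 is false
  program area ∈ {cs, social}: physics is not in the set → false
  requested budget ≥ 319049 USD: 1080974 ≥ 319049 is true
  years since PhD > 44 years: 33 > 44 is false
  institutional cost-share ≤ 17%: 56 ≤ 17 is false
  IRB approval obtained: no → false
  early-career PI: no → false
Combine:
[1.1.1.2] true AND true = true
[1.1.1] false AND true = false
[1.1] NOT false = true
[1.2.2] true AND false = false
[1.2] false OR false = false
[1] exactly-one(true, false) = true
[2.1] true AND true = true
[2.2.1] false AND false = false
[2.2] NOT false = true
[2.3.2.1] false OR false = false
[2.3.2] NOT false = true
[2.3] true AND true = true
[2] true AND true AND true = true
[3] false → false (antecedent false ⇒ implication holds) = true
[root] true AND true AND true = true
Overall: true → funded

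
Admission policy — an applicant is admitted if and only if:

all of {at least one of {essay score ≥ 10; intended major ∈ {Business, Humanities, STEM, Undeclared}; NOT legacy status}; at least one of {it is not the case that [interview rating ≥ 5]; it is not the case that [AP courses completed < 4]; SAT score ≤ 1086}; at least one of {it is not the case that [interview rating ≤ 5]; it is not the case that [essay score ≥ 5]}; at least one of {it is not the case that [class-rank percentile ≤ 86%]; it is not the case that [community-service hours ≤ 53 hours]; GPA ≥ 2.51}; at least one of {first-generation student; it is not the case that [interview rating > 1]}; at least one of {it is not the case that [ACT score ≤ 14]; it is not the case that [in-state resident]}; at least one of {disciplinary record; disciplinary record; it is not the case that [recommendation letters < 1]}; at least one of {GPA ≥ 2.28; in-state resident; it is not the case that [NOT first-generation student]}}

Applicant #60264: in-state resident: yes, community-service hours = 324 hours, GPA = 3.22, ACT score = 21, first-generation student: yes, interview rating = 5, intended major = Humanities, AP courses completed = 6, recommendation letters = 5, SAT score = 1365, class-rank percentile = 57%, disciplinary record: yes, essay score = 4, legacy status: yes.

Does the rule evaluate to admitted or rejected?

Admitted

Atomic conditions:
  essay score ≥ 10: 4 ≥ 10 is false
  intended major ∈ {Business, Humanities, STEM, Undeclared}: Humanities is in the set → true
  NOT legacy status: yes → false
  interview rating ≥ 5: 5 ≥ 5 is true
  AP courses completed < 4: 6 < 4 is false
  SAT score ≤ 1086: 1365 ≤ 1086 is false
  interview rating ≤ 5: 5 ≤ 5 is true
  essay score ≥ 5: 4 ≥ 5 is false
  class-rank percentile ≤ 86%: 57 ≤ 86 is true
  community-service hours ≤ 53 hours: 324 ≤ 53 is false
  GPA ≥ 2.51: 3.22 ≥ 2.51 is true
  first-generation student: yes → true
  interview rating > 1: 5 > 1 is true
  ACT score ≤ 14: 21 ≤ 14 is false
  in-state resident: yes → true
  disciplinary record: yes → true
  recommendation letters < 1: 5 < 1 is false
  GPA ≥ 2.28: 3.22 ≥ 2.28 is true
  NOT first-generation student: yes → false
Combine:
[1] false OR true OR false = true
[2.1] NOT true = false
[2.2] NOT false = true
[2] false OR true OR false = true
[3.1] NOT true = false
[3.2] NOT false = true
[3] false OR true = true
[4.1] NOT true = false
[4.2] NOT false = true
[4] false OR true OR true = true
[5.2] NOT true = false
[5] true OR false = true
[6.1] NOT false = true
[6.2] NOT true = false
[6] true OR false = true
[7.3] NOT false = true
[7] true OR true OR true = true
[8.3] NOT false = true
[8] true OR true OR true = true
[root] true AND true AND true AND true AND true AND true AND true AND true = true
Overall: true → admitted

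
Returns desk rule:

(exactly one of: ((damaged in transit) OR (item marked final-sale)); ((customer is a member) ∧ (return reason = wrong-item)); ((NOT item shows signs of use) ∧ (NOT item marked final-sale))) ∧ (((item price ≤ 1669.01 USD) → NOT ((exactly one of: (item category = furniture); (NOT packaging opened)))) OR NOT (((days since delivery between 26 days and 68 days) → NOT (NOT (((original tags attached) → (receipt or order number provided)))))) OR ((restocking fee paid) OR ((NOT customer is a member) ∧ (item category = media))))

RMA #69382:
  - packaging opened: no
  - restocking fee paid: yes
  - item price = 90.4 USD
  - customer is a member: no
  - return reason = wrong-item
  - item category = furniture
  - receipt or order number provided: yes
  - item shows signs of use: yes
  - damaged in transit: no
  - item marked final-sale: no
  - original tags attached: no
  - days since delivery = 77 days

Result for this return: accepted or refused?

Refused

Atomic conditions:
  damaged in transit: no → false
  item marked final-sale: no → false
  customer is a member: no → false
  return reason = wrong-item: wrong-item == wrong-item is true
  NOT item shows signs of use: yes → false
  NOT item marked final-sale: no → true
  item price ≤ 1669.01 USD: 90.4 ≤ 1669.01 is true
  item category = furniture: furniture == furniture is true
  NOT packaging opened: no → true
  days since delivery between 26 days and 68 days: 77 in [26, 68] is false
  original tags attached: no → false
  receipt or order number provided: yes → true
  restocking fee paid: yes → true
  NOT customer is a member: no → true
  item category = media: furniture == media is false
Combine:
[1.1] false OR false = false
[1.2] false AND true = false
[1.3] false AND true = false
[1] exactly-one(false, false, false) = false
[2.1.2.1] exactly-one(true, true) = false
[2.1.2] NOT false = true
[2.1] true → true = true
[2.2.1.2.1.1] false → true (antecedent false ⇒ implication holds) = true
[2.2.1.2.1] NOT true = false
[2.2.1.2] NOT false = true
[2.2.1] false → true (antecedent false ⇒ implication holds) = true
[2.2] NOT true = false
[2.3.2] true AND false = false
[2.3] true OR false = true
[2] true OR false OR true = true
[root] false AND true = false
Overall: false → refused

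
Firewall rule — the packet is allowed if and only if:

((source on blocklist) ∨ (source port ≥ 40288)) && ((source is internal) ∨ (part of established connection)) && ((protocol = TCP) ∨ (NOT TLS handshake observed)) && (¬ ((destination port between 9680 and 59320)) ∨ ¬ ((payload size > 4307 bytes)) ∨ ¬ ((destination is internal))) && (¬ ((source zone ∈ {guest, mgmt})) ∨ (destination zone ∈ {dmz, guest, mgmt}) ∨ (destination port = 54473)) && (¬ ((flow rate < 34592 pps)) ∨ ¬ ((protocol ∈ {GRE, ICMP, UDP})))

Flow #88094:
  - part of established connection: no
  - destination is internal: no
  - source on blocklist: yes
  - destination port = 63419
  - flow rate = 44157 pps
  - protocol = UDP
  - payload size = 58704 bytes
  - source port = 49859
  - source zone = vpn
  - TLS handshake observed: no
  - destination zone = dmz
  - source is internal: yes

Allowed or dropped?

Atomic conditions:
  source on blocklist: yes → true
  source port ≥ 40288: 49859 ≥ 40288 is true
  source is internal: yes → true
  part of established connection: no → false
  protocol = TCP: UDP == TCP is false
  NOT TLS handshake observed: no → true
  destination port between 9680 and 59320: 63419 in [9680, 59320] is false
  payload size > 4307 bytes: 58704 > 4307 is true
  destination is internal: no → false
  source zone ∈ {guest, mgmt}: vpn is not in the set → false
  destination zone ∈ {dmz, guest, mgmt}: dmz is in the set → true
  destination port = 54473: 63419 == 54473 is false
  flow rate < 34592 pps: 44157 < 34592 is false
  protocol ∈ {GRE, ICMP, UDP}: UDP is in the set → true
Combine:
[1] true OR true = true
[2] true OR false = true
[3] false OR true = true
[4.1] NOT false = true
[4.2] NOT true = false
[4.3] NOT false = true
[4] true OR false OR true = true
[5.1] NOT false = true
[5] true OR true OR false = true
[6.1] NOT false = true
[6.2] NOT true = false
[6] true OR false = true
[root] true AND true AND true AND true AND true AND true = true
Overall: true → allowed

Allowed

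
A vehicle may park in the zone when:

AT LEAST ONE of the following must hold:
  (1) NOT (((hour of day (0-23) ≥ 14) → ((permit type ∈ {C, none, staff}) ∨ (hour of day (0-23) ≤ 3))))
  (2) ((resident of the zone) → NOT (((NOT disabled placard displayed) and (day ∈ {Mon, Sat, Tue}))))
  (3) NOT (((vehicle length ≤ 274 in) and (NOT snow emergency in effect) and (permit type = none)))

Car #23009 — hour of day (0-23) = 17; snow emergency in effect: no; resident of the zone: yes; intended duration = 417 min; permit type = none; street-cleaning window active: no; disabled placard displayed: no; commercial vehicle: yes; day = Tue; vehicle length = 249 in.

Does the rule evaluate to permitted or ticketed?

Ticketed

Atomic conditions:
  hour of day (0-23) ≥ 14: 17 ≥ 14 is true
  permit type ∈ {C, none, staff}: none is in the set → true
  hour of day (0-23) ≤ 3: 17 ≤ 3 is false
  resident of the zone: yes → true
  NOT disabled placard displayed: no → true
  day ∈ {Mon, Sat, Tue}: Tue is in the set → true
  vehicle length ≤ 274 in: 249 ≤ 274 is true
  NOT snow emergency in effect: no → true
  permit type = none: none == none is true
Combine:
[1.1.2] true OR false = true
[1.1] true → true = true
[1] NOT true = false
[2.2.1] true AND true = true
[2.2] NOT true = false
[2] true → false = false
[3.1] true AND true AND true = true
[3] NOT true = false
[root] false OR false OR false = false
Overall: false → ticketed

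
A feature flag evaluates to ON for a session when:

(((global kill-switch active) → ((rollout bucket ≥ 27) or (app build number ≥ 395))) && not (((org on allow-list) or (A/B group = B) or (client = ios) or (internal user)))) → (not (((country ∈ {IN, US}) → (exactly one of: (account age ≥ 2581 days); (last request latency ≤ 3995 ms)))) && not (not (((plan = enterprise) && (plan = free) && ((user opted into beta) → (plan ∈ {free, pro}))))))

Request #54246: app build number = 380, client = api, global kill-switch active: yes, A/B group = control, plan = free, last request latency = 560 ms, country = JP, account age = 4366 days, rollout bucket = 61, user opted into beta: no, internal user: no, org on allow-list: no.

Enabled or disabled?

Atomic conditions:
  global kill-switch active: yes → true
  rollout bucket ≥ 27: 61 ≥ 27 is true
  app build number ≥ 395: 380 ≥ 395 is false
  org on allow-list: no → false
  A/B group = B: control == B is false
  client = ios: api == ios is false
  internal user: no → false
  country ∈ {IN, US}: JP is not in the set → false
  account age ≥ 2581 days: 4366 ≥ 2581 is true
  last request latency ≤ 3995 ms: 560 ≤ 3995 is true
  plan = enterprise: free == enterprise is false
  plan = free: free == free is true
  user opted into beta: no → false
  plan ∈ {free, pro}: free is in the set → true
Combine:
[1.1.2] true OR false = true
[1.1] true → true = true
[1.2.1] false OR false OR false OR false = false
[1.2] NOT false = true
[1] true AND true = true
[2.1.1.2] exactly-one(true, true) = false
[2.1.1] false → false (antecedent false ⇒ implication holds) = true
[2.1] NOT true = false
[2.2.1.1.3] false → true (antecedent false ⇒ implication holds) = true
[2.2.1.1] false AND true AND true = false
[2.2.1] NOT false = true
[2.2] NOT true = false
[2] false AND false = false
[root] true → false = false
Overall: false → disabled

Disabled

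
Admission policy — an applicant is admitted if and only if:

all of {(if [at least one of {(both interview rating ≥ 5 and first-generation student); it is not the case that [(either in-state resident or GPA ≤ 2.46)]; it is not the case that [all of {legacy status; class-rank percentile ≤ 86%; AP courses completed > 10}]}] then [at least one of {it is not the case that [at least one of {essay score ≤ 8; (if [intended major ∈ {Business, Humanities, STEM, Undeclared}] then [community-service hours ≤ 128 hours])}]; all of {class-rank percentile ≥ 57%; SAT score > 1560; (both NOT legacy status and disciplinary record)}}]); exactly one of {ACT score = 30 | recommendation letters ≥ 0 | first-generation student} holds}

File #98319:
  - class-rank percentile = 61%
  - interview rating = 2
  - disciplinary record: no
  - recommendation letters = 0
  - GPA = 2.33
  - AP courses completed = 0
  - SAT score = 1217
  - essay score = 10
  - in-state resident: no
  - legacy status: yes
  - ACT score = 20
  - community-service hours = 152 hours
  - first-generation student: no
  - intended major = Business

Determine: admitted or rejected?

Atomic conditions:
  interview rating ≥ 5: 2 ≥ 5 is false
  first-generation student: no → false
  in-state resident: no → false
  GPA ≤ 2.46: 2.33 ≤ 2.46 is true
  legacy status: yes → true
  class-rank percentile ≤ 86%: 61 ≤ 86 is true
  AP courses completed > 10: 0 > 10 is false
  essay score ≤ 8: 10 ≤ 8 is false
  intended major ∈ {Business, Humanities, STEM, Undeclared}: Business is in the set → true
  community-service hours ≤ 128 hours: 152 ≤ 128 is false
  class-rank percentile ≥ 57%: 61 ≥ 57 is true
  SAT score > 1560: 1217 > 1560 is false
  NOT legacy status: yes → false
  disciplinary record: no → false
  ACT score = 30: 20 == 30 is false
  recommendation letters ≥ 0: 0 ≥ 0 is true
Combine:
[1.1.1] false AND false = false
[1.1.2.1] false OR true = true
[1.1.2] NOT true = false
[1.1.3.1] true AND true AND false = false
[1.1.3] NOT false = true
[1.1] false OR false OR true = true
[1.2.1.1.2] true → false = false
[1.2.1.1] false OR false = false
[1.2.1] NOT false = true
[1.2.2.3] false AND false = false
[1.2.2] true AND false AND false = false
[1.2] true OR false = true
[1] true → true = true
[2] exactly-one(false, true, false) = true
[root] true AND true = true
Overall: true → admitted

Admitted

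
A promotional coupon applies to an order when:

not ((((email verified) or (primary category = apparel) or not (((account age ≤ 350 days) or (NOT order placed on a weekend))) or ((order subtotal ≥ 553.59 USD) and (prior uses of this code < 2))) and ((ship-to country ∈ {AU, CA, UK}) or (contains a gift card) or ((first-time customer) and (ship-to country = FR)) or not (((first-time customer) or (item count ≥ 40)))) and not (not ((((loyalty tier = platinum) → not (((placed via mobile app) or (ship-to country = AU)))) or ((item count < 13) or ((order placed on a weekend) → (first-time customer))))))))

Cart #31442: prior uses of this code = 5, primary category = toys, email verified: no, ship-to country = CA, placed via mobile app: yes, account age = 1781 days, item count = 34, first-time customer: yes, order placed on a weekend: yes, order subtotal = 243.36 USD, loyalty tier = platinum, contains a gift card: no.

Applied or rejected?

Atomic conditions:
  email verified: no → false
  primary category = apparel: toys == apparel is false
  account age ≤ 350 days: 1781 ≤ 350 is false
  NOT order placed on a weekend: yes → false
  order subtotal ≥ 553.59 USD: 243.36 ≥ 553.59 is false
  prior uses of this code < 2: 5 < 2 is false
  ship-to country ∈ {AU, CA, UK}: CA is in the set → true
  contains a gift card: no → false
  first-time customer: yes → true
  ship-to country = FR: CA == FR is false
  item count ≥ 40: 34 ≥ 40 is false
  loyalty tier = platinum: platinum == platinum is true
  placed via mobile app: yes → true
  ship-to country = AU: CA == AU is false
  item count < 13: 34 < 13 is false
  order placed on a weekend: yes → true
Combine:
[1.1.3.1] false OR false = false
[1.1.3] NOT false = true
[1.1.4] false AND false = false
[1.1] false OR false OR true OR false = true
[1.2.3] true AND false = false
[1.2.4.1] true OR false = true
[1.2.4] NOT true = false
[1.2] true OR false OR false OR false = true
[1.3.1.1.1.2.1] true OR false = true
[1.3.1.1.1.2] NOT true = false
[1.3.1.1.1] true → false = false
[1.3.1.1.2.2] true → true = true
[1.3.1.1.2] false OR true = true
[1.3.1.1] false OR true = true
[1.3.1] NOT true = false
[1.3] NOT false = true
[1] true AND true AND true = true
[root] NOT true = false
Overall: false → rejected

Rejected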